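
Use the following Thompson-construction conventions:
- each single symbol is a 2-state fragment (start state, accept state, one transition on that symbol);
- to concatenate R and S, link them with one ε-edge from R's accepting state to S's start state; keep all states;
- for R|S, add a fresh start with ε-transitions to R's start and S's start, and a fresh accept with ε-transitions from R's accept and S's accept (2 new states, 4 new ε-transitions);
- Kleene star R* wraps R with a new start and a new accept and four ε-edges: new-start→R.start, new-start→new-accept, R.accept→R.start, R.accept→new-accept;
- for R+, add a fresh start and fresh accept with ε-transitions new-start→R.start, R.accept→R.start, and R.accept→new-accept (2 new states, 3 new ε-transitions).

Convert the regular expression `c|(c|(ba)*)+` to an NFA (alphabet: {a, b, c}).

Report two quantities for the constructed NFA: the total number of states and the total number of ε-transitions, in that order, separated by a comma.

By structural recursion:
Each of the 4 symbol leaves contributes 2 states and 0 ε-transitions.
  ba → 4 states, 1 ε-transition
  (ba)* → 6 states, 5 ε-transitions
  c|(ba)* → 10 states, 9 ε-transitions
  (c|(ba)*)+ → 12 states, 12 ε-transitions
  c|(c|(ba)*)+ → 16 states, 16 ε-transitions

16, 16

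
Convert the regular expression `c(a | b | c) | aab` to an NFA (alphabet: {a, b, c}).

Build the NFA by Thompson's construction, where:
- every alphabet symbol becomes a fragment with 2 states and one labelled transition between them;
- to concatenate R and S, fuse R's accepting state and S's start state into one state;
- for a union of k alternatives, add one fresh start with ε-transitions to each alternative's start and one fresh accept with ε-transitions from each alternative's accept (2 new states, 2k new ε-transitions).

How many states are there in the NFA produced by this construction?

By structural recursion:
Each of the 7 symbol leaves contributes a 2-state fragment.
  a | b | c = 8 states
  c(a | b | c) = 9 states
  aab = 4 states
  c(a | b | c) | aab = 15 states

15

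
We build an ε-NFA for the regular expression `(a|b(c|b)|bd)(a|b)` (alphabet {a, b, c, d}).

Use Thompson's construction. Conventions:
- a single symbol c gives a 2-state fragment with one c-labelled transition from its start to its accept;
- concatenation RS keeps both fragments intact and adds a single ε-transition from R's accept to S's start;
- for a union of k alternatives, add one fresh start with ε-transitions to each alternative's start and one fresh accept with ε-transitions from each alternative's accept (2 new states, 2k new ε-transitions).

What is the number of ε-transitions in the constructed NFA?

Building bottom-up:
Each of the 8 symbol leaves contributes 0 ε-transitions.
  c|b : 4 ε-transitions
  b(c|b) : 5 ε-transitions
  bd : 1 ε-transition
  a|b(c|b)|bd : 12 ε-transitions
  a|b : 4 ε-transitions
  (a|b(c|b)|bd)(a|b) : 17 ε-transitions

17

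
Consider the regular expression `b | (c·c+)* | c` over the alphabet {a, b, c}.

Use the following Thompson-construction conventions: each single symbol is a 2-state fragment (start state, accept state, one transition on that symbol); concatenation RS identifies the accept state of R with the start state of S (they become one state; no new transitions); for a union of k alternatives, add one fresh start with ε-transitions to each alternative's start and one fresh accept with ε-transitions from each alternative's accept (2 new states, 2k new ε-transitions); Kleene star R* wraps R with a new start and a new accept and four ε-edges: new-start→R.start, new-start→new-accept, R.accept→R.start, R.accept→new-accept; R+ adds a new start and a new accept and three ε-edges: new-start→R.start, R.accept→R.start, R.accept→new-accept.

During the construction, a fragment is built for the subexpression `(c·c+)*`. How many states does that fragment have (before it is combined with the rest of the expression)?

Fragment for `(c·c+)*`:
Each of the 2 symbol leaves contributes a 2-state fragment.
  c+ : 4 states
  c·c+ : 5 states
  (c·c+)* : 7 states

7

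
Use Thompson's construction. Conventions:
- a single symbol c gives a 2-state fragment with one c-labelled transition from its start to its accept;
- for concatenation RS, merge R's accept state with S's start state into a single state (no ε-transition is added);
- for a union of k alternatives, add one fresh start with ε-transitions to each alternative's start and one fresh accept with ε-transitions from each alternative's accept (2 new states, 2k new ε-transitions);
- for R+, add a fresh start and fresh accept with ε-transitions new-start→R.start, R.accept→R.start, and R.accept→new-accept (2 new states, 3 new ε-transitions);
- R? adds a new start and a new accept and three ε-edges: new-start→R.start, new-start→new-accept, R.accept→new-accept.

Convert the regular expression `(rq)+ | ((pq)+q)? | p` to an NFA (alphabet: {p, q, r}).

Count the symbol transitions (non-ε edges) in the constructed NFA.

Building bottom-up:
Each of the 6 symbol leaves contributes exactly 1 symbol transition.
  rq — 2 symbol transitions
  (rq)+ — 2 symbol transitions
  pq — 2 symbol transitions
  (pq)+ — 2 symbol transitions
  (pq)+q — 3 symbol transitions
  ((pq)+q)? — 3 symbol transitions
  (rq)+ | ((pq)+q)? | p — 6 symbol transitions

6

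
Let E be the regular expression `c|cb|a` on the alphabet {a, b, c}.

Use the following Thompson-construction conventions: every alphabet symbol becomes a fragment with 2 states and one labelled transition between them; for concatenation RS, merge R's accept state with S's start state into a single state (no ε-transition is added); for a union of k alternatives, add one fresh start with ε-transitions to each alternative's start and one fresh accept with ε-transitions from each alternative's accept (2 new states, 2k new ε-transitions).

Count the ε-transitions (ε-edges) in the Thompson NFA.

Recursing over subexpressions:
Each of the 4 symbol leaves contributes 0 ε-transitions.
  cb = 0 ε-transitions
  c|cb|a = 6 ε-transitions

6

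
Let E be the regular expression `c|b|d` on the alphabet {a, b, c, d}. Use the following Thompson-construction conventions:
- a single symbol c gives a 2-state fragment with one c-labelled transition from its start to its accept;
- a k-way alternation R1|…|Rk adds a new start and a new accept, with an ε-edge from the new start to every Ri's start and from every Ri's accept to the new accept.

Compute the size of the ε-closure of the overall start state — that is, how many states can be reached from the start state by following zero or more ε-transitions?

4

Work bottom-up. For each fragment F, track |ε-closure(F.start)| and whether F's accept lies in that closure (i.e. whether F accepts ε). A single-symbol fragment has closure size 1 and does not accept ε.
  c|b|d — C = 1 + 1 + 1 + 1 = 4 (the new accept is not ε-reachable since no branch accepts ε)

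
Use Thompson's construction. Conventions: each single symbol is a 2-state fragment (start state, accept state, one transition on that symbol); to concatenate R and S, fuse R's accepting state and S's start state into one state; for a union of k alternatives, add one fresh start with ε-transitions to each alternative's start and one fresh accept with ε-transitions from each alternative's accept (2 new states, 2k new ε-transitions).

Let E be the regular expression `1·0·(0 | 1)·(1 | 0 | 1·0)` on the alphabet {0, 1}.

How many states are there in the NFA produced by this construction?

By structural recursion:
Each of the 8 symbol leaves contributes a 2-state fragment.
  0 | 1 — 6 states
  1·0 — 3 states
  1 | 0 | 1·0 — 9 states
  1·0·(0 | 1)·(1 | 0 | 1·0) — 16 states

16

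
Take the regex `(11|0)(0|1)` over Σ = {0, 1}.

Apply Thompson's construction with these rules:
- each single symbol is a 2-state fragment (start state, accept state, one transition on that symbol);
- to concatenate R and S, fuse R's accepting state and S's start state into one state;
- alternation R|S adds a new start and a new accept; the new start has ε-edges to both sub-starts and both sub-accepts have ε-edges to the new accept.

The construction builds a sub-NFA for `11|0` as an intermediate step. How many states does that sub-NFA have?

7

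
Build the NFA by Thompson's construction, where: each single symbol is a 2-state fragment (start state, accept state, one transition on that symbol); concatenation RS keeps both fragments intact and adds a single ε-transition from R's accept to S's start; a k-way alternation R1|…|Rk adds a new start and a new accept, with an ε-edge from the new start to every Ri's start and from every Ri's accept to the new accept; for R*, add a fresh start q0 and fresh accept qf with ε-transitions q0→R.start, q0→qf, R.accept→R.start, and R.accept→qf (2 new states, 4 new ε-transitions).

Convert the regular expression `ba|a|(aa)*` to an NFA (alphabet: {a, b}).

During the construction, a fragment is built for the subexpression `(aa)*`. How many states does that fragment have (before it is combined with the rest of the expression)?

6

Fragment for `(aa)*`:
Each of the 2 symbol leaves contributes a 2-state fragment.
  aa → 4 states
  (aa)* → 6 states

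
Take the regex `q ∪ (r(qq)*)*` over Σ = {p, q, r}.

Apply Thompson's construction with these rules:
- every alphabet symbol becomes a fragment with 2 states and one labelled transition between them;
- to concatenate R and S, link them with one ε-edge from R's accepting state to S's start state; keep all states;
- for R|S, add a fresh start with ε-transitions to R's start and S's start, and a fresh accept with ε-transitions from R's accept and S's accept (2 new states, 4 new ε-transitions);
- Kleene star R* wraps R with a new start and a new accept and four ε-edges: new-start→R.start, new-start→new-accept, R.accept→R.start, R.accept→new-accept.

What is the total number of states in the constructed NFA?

14

Bottom-up over the parse tree:
Each of the 4 symbol leaves contributes a 2-state fragment.
  qq = 4 states
  (qq)* = 6 states
  r(qq)* = 8 states
  (r(qq)*)* = 10 states
  q ∪ (r(qq)*)* = 14 states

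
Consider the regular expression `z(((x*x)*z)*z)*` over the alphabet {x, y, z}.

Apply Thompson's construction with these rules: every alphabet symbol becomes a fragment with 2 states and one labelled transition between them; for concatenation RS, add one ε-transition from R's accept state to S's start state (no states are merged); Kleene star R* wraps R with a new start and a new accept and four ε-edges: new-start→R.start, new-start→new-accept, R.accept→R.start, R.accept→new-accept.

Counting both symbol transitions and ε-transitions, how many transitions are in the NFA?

25

Bottom-up over the parse tree:
Each of the 5 symbol leaves contributes 1 transition (1 symbol, 0 ε).
  x* — 5 transitions (1 symbol, 4 ε)
  x*x — 7 transitions (2 symbol, 5 ε)
  (x*x)* — 11 transitions (2 symbol, 9 ε)
  (x*x)*z — 13 transitions (3 symbol, 10 ε)
  ((x*x)*z)* — 17 transitions (3 symbol, 14 ε)
  ((x*x)*z)*z — 19 transitions (4 symbol, 15 ε)
  (((x*x)*z)*z)* — 23 transitions (4 symbol, 19 ε)
  z(((x*x)*z)*z)* — 25 transitions (5 symbol, 20 ε)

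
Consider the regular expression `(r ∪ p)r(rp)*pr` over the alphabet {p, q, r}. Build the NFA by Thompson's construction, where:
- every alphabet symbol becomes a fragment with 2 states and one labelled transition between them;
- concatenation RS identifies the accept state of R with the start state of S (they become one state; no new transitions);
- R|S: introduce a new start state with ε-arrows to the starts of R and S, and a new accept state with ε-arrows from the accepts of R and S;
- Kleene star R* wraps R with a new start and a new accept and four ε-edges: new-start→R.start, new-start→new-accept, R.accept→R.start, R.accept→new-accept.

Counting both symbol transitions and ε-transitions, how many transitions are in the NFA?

Bottom-up over the parse tree:
Each of the 7 symbol leaves contributes 1 transition (1 symbol, 0 ε).
  r ∪ p : 6 transitions (2 symbol, 4 ε)
  rp : 2 transitions (2 symbol, 0 ε)
  (rp)* : 6 transitions (2 symbol, 4 ε)
  (r ∪ p)r(rp)*pr : 15 transitions (7 symbol, 8 ε)

15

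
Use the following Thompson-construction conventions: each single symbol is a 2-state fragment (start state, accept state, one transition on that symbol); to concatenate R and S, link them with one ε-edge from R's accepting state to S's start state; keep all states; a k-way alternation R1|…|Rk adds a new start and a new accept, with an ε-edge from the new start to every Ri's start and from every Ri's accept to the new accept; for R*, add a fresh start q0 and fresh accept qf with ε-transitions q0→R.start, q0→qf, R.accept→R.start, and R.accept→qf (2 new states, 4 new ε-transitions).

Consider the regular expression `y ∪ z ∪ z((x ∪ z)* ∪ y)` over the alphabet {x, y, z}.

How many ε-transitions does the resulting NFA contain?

19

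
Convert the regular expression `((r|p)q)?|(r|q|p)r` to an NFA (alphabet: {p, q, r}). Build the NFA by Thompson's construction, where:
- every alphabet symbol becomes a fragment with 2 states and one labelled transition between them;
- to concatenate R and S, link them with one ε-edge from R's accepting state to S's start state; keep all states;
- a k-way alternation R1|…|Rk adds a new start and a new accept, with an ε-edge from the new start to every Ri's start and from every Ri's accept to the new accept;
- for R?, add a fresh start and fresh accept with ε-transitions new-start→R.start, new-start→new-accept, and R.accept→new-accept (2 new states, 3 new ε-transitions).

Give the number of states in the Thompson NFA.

22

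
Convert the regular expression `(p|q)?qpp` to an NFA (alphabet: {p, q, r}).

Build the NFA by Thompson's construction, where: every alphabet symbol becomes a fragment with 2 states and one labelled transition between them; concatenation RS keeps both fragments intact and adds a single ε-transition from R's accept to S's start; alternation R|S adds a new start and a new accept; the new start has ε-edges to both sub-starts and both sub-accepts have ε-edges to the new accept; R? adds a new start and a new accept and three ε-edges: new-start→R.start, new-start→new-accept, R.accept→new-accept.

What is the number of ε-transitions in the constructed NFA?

Building bottom-up:
Each of the 5 symbol leaves contributes 0 ε-transitions.
  p|q — 4 ε-transitions
  (p|q)? — 7 ε-transitions
  (p|q)?qpp — 10 ε-transitions

10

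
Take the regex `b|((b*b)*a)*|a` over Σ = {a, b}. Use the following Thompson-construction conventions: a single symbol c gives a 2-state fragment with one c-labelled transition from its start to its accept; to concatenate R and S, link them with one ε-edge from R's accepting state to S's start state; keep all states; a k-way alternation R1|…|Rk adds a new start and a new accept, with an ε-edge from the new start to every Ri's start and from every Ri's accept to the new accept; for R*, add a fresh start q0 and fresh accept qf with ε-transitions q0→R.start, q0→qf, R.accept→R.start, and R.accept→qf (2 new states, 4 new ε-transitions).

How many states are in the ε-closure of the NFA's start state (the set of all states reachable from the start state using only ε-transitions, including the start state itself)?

13

Let C(F) = |ε-closure(F.start)| within fragment F, and note whether F accepts ε. Symbol fragments have C = 1 and do not accept ε. Then:
  b* → |ε-closure| = 1 (new start) + 1 (body) + 1 (new accept) = 3
  b*b → the left operand accepts ε, so the closure extends into the next operand (via the concat ε-link); |ε-closure| = 3 + 1 = 4
  (b*b)* → |ε-closure| = 1 (new start) + 4 (body) + 1 (new accept) = 6
  (b*b)*a → the left operand accepts ε, so the closure extends into the next operand (via the concat ε-link); |ε-closure| = 6 + 1 = 7
  ((b*b)*a)* → new start has ε-edges to the inner start and to the new accept, so |ε-closure| = 2 + 7 = 9
  b|((b*b)*a)*|a → |ε-closure| = 1 (new start) + (1 + 9 + 1) + 1 (new accept, since some branch ε-reaches its own accept) = 13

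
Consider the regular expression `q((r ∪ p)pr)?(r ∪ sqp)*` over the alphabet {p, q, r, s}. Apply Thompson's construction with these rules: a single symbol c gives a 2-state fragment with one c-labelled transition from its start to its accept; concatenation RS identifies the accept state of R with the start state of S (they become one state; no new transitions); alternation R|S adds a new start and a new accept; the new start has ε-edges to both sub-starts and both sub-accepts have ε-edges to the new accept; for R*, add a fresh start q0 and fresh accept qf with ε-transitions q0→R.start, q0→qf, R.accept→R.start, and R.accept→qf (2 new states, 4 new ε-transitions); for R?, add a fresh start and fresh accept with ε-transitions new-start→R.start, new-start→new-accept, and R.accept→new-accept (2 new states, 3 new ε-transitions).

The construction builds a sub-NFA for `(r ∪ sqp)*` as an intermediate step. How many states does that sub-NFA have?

Fragment for `(r ∪ sqp)*`:
Each of the 4 symbol leaves contributes a 2-state fragment.
  sqp → 4 states
  r ∪ sqp → 8 states
  (r ∪ sqp)* → 10 states

10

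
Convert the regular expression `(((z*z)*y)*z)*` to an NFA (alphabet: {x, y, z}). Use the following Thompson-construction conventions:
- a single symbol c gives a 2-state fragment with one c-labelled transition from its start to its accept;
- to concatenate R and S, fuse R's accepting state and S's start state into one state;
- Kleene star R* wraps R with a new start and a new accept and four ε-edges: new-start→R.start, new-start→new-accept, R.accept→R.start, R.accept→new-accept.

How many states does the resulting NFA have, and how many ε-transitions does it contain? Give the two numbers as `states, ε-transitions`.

13, 16

By structural recursion:
Each of the 4 symbol leaves contributes 2 states and 0 ε-transitions.
  z* — 4 states, 4 ε-transitions
  z*z — 5 states, 4 ε-transitions
  (z*z)* — 7 states, 8 ε-transitions
  (z*z)*y — 8 states, 8 ε-transitions
  ((z*z)*y)* — 10 states, 12 ε-transitions
  ((z*z)*y)*z — 11 states, 12 ε-transitions
  (((z*z)*y)*z)* — 13 states, 16 ε-transitions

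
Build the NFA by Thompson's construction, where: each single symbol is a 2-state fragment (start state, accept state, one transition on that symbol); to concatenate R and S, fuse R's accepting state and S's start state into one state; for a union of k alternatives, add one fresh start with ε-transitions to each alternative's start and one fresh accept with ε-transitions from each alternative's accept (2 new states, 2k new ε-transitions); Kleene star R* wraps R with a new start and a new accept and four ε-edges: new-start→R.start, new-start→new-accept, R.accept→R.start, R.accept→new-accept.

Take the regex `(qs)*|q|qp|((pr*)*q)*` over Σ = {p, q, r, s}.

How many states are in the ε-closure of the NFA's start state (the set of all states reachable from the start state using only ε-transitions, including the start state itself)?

12

Compute the ε-closure size of each fragment's start state recursively; a symbol fragment's start has no outgoing ε-edge, so its closure is just itself (size 1).
  qs → same as the first factor's closure: |closure| = 1
  (qs)* → |closure| = 1 (new start) + 1 (body) + 1 (new accept) = 3
  qp → same as the first factor's closure: |closure| = 1
  r* → the star's fresh start ε-reaches both the body's start and the fresh accept: |closure| = 2 + 1 = 3
  pr* → |closure| equals the left operand's closure size = 1 (its accept is not ε-reachable, so the closure stops there)
  (pr*)* → the star's fresh start ε-reaches both the body's start and the fresh accept: |closure| = 2 + 1 = 3
  (pr*)*q → the left operand accepts ε, so the closure extends into the next operand (the shared merged state is already counted); |closure| = 3 + (1−1) = 3
  ((pr*)*q)* → new start has ε-edges to the inner start and to the new accept, so |closure| = 2 + 3 = 5
  (qs)*|q|qp|((pr*)*q)* → |closure| = 1 (new start) + (3 + 1 + 1 + 5) + 1 (new accept, since some branch ε-reaches its own accept) = 12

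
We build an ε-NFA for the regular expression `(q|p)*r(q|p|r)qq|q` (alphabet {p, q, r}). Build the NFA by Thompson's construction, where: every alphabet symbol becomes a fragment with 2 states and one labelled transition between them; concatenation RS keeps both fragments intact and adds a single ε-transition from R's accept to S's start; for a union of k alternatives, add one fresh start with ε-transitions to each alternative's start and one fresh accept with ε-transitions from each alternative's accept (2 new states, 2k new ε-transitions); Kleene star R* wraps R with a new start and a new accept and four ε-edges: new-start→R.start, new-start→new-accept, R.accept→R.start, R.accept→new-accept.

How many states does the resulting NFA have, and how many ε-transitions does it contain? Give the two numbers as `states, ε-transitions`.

26, 22

By structural recursion:
Each of the 9 symbol leaves contributes 2 states and 0 ε-transitions.
  q|p : 6 states, 4 ε-transitions
  (q|p)* : 8 states, 8 ε-transitions
  q|p|r : 8 states, 6 ε-transitions
  (q|p)*r(q|p|r)qq : 22 states, 18 ε-transitions
  (q|p)*r(q|p|r)qq|q : 26 states, 22 ε-transitions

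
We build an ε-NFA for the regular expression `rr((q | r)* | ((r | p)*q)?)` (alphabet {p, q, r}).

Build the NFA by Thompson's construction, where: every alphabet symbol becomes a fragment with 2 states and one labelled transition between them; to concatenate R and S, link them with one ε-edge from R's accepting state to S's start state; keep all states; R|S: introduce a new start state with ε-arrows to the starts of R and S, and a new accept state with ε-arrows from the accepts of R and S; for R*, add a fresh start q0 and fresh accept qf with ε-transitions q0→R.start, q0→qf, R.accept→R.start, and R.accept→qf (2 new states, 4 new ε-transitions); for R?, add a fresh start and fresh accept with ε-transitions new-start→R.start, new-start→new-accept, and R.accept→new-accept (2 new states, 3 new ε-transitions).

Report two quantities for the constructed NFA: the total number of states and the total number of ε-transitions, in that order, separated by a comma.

26, 26

Building bottom-up:
Each of the 7 symbol leaves contributes 2 states and 0 ε-transitions.
  q | r → 6 states, 4 ε-transitions
  (q | r)* → 8 states, 8 ε-transitions
  r | p → 6 states, 4 ε-transitions
  (r | p)* → 8 states, 8 ε-transitions
  (r | p)*q → 10 states, 9 ε-transitions
  ((r | p)*q)? → 12 states, 12 ε-transitions
  (q | r)* | ((r | p)*q)? → 22 states, 24 ε-transitions
  rr((q | r)* | ((r | p)*q)?) → 26 states, 26 ε-transitions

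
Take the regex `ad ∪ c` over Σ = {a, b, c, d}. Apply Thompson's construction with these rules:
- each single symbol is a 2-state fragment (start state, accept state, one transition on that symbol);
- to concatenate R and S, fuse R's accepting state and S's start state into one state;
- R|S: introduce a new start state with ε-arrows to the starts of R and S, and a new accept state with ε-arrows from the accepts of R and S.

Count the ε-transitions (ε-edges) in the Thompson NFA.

4

Bottom-up over the parse tree:
Each of the 3 symbol leaves contributes 0 ε-transitions.
  ad — 0 ε-transitions
  ad ∪ c — 4 ε-transitions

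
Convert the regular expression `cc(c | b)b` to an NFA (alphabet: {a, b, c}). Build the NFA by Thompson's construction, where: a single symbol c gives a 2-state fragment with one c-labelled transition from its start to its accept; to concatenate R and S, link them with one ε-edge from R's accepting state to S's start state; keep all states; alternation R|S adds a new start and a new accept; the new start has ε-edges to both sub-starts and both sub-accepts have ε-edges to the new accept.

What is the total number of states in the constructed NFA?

Recursing over subexpressions:
Each of the 5 symbol leaves contributes a 2-state fragment.
  c | b — 6 states
  cc(c | b)b — 12 states

12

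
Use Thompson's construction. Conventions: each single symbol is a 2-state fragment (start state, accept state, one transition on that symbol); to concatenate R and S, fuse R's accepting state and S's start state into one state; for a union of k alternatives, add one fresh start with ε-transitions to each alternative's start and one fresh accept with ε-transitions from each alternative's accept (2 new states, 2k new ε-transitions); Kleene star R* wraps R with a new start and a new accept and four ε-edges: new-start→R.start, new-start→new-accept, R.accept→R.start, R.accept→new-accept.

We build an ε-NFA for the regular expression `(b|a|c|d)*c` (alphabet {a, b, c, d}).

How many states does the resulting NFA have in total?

13

By structural recursion:
Each of the 5 symbol leaves contributes a 2-state fragment.
  b|a|c|d → 10 states
  (b|a|c|d)* → 12 states
  (b|a|c|d)*c → 13 states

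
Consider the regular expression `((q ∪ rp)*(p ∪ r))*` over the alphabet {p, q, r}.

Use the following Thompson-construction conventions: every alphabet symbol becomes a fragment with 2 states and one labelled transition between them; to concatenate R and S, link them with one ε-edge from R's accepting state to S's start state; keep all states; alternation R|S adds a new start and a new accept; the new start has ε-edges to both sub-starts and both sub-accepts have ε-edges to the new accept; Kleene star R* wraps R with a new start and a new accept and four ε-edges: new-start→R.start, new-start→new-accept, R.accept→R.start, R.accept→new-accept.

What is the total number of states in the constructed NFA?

Building bottom-up:
Each of the 5 symbol leaves contributes a 2-state fragment.
  rp — 4 states
  q ∪ rp — 8 states
  (q ∪ rp)* — 10 states
  p ∪ r — 6 states
  (q ∪ rp)*(p ∪ r) — 16 states
  ((q ∪ rp)*(p ∪ r))* — 18 states

18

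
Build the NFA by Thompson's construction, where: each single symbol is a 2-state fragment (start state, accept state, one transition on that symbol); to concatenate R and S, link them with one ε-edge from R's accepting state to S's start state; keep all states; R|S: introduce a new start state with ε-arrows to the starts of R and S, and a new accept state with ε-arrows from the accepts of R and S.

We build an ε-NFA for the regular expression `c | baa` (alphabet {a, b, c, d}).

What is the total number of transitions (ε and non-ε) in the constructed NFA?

10

By structural recursion:
Each of the 4 symbol leaves contributes 1 transition (1 symbol, 0 ε).
  baa — 5 transitions (3 symbol, 2 ε)
  c | baa — 10 transitions (4 symbol, 6 ε)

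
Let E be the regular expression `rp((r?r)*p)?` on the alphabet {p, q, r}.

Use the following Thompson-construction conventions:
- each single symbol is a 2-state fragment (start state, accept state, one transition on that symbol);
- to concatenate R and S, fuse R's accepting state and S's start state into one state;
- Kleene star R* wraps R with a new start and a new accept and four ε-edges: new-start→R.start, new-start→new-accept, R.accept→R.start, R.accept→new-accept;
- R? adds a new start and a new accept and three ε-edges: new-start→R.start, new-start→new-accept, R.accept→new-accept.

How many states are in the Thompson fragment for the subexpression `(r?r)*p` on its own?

8

Fragment for `(r?r)*p`:
Each of the 3 symbol leaves contributes a 2-state fragment.
  r? — 4 states
  r?r — 5 states
  (r?r)* — 7 states
  (r?r)*p — 8 states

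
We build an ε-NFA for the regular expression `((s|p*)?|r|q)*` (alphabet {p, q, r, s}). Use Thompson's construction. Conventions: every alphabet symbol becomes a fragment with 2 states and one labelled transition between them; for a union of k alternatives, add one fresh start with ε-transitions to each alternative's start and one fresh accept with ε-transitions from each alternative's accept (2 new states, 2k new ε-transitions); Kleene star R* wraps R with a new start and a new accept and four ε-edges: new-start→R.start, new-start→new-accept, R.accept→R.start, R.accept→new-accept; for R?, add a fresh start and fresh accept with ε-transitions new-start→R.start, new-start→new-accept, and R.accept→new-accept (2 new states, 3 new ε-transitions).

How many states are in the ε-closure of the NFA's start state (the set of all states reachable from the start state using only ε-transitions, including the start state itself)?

14

Let C(F) = |ε-closure(F.start)| within fragment F, and note whether F accepts ε. Symbol fragments have C = 1 and do not accept ε. Then:
  p* : |ε-closure| = 1 (new start) + 1 (body) + 1 (new accept) = 3
  s|p* : new start ε-reaches every alternative's start; at least one alternative accepts ε, so the union's new accept is reached too: |ε-closure| = 1 + 1 + 3 + 1 = 6
  (s|p*)? : |ε-closure| = 1 (new start) + 6 (body) + 1 (new accept, via ε) = 8
  (s|p*)?|r|q : new start ε-reaches every alternative's start; at least one alternative accepts ε, so the union's new accept is reached too: |ε-closure| = 1 + 8 + 1 + 1 + 1 = 12
  ((s|p*)?|r|q)* : new start has ε-edges to the inner start and to the new accept, so |ε-closure| = 2 + 12 = 14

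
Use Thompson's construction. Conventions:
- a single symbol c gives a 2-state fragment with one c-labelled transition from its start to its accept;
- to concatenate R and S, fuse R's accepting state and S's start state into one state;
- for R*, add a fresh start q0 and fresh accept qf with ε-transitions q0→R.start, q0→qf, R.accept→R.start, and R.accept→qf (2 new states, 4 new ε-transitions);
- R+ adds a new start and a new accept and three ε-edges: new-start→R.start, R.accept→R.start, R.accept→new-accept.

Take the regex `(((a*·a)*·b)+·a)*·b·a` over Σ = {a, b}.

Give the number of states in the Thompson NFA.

Per subexpression:
Each of the 6 symbol leaves contributes a 2-state fragment.
  a* → 4 states
  a*·a → 5 states
  (a*·a)* → 7 states
  (a*·a)*·b → 8 states
  ((a*·a)*·b)+ → 10 states
  ((a*·a)*·b)+·a → 11 states
  (((a*·a)*·b)+·a)* → 13 states
  (((a*·a)*·b)+·a)*·b·a → 15 states

15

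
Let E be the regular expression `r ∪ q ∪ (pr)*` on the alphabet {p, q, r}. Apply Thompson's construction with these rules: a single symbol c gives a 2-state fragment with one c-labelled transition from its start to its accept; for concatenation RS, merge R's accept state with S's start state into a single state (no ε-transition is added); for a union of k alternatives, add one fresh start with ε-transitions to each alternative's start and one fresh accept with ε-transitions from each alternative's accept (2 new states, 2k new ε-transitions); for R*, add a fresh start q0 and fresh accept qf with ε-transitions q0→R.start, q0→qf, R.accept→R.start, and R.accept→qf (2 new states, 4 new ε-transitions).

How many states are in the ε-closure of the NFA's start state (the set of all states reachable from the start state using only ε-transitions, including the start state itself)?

7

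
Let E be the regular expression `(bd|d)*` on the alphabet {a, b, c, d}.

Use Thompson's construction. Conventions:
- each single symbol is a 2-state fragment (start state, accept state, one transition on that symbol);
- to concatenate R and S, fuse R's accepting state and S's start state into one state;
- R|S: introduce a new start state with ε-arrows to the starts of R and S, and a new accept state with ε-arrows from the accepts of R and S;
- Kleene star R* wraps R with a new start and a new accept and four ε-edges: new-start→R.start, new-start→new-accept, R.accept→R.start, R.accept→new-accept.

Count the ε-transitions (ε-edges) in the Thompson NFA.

8

Building bottom-up:
Each of the 3 symbol leaves contributes 0 ε-transitions.
  bd = 0 ε-transitions
  bd|d = 4 ε-transitions
  (bd|d)* = 8 ε-transitions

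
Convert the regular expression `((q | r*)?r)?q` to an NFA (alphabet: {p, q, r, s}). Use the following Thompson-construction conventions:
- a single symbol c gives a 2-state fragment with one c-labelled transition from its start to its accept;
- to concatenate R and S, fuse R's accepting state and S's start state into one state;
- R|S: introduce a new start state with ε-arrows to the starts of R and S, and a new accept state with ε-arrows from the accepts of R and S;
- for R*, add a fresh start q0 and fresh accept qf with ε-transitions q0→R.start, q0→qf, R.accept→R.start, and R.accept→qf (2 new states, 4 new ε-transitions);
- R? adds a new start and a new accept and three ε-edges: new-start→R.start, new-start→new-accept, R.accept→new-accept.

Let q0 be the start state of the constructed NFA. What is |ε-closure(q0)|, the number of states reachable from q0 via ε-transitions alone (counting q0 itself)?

10

Compute the ε-closure size of each fragment's start state recursively; a symbol fragment's start has no outgoing ε-edge, so its closure is just itself (size 1).
  r* : the star's fresh start ε-reaches both the body's start and the fresh accept: |closure| = 2 + 1 = 3
  q | r* : new start ε-reaches every alternative's start; at least one alternative accepts ε, so the union's new accept is reached too: |closure| = 1 + 1 + 3 + 1 = 6
  (q | r*)? : new start has ε-edges to the inner start and to the new accept, so |closure| = 2 + 6 = 8
  (q | r*)?r : |closure| = 8 + (1−1) = 8 (closure spills across the concat boundary because the left factor accepts ε)
  ((q | r*)?r)? : new start has ε-edges to the inner start and to the new accept, so |closure| = 2 + 8 = 10
  ((q | r*)?r)?q : |closure| = 10 + (1−1) = 10 (closure spills across the concat boundary because the left factor accepts ε)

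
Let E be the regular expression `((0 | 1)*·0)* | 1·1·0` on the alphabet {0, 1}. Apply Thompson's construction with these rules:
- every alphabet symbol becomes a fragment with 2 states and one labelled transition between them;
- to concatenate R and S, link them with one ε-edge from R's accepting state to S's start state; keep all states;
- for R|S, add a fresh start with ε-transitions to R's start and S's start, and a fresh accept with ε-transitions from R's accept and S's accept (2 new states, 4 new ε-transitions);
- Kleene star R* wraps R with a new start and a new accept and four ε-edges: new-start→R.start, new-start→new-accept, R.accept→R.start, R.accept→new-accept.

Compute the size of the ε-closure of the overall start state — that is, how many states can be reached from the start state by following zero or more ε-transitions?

11

Work bottom-up. For each fragment F, track |ε-closure(F.start)| and whether F's accept lies in that closure (i.e. whether F accepts ε). A single-symbol fragment has closure size 1 and does not accept ε.
  0 | 1 → |ε-closure| = 1 + 1 + 1 = 3 (the new accept is not ε-reachable since no branch accepts ε)
  (0 | 1)* → new start has ε-edges to the inner start and to the new accept, so |ε-closure| = 2 + 3 = 5
  (0 | 1)*·0 → the left operand accepts ε, so the closure extends into the next operand (via the concat ε-link); |ε-closure| = 5 + 1 = 6
  ((0 | 1)*·0)* → new start has ε-edges to the inner start and to the new accept, so |ε-closure| = 2 + 6 = 8
  1·1·0 → same as the first factor's closure: |ε-closure| = 1
  ((0 | 1)*·0)* | 1·1·0 → new start ε-reaches every alternative's start; at least one alternative accepts ε, so the union's new accept is reached too: |ε-closure| = 1 + 8 + 1 + 1 = 11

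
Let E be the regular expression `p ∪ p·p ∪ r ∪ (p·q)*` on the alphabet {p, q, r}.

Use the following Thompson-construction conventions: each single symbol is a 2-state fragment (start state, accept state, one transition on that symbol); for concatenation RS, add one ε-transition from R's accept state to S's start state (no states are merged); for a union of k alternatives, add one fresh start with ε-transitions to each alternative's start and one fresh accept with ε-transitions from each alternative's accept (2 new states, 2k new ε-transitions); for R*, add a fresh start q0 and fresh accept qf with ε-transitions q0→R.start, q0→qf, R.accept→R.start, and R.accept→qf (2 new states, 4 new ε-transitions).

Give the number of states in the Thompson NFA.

Building bottom-up:
Each of the 6 symbol leaves contributes a 2-state fragment.
  p·p → 4 states
  p·q → 4 states
  (p·q)* → 6 states
  p ∪ p·p ∪ r ∪ (p·q)* → 16 states

16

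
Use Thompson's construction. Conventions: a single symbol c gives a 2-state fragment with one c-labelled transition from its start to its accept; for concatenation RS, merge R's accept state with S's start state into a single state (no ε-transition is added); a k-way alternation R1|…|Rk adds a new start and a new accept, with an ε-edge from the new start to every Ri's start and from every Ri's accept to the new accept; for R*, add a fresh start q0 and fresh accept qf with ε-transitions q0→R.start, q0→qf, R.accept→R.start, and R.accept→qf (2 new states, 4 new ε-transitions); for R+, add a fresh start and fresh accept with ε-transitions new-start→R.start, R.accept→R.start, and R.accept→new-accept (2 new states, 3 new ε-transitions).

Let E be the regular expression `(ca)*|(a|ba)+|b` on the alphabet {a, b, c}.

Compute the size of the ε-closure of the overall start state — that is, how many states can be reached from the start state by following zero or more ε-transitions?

10

Let C(F) = |ε-closure(F.start)| within fragment F, and note whether F accepts ε. Symbol fragments have C = 1 and do not accept ε. Then:
  ca : |closure| equals the left operand's closure size = 1 (its accept is not ε-reachable, so the closure stops there)
  (ca)* : new start has ε-edges to the inner start and to the new accept, so |closure| = 2 + 1 = 3
  ba : same as the first factor's closure: |closure| = 1
  a|ba : |closure| = 1 + 1 + 1 = 3 (the new accept is not ε-reachable since no branch accepts ε)
  (a|ba)+ : |closure| = 1 + 3 = 4 (the body doesn't accept ε, so the new accept is not reached)
  (ca)*|(a|ba)+|b : new start ε-reaches every alternative's start; at least one alternative accepts ε, so the union's new accept is reached too: |closure| = 1 + 3 + 4 + 1 + 1 = 10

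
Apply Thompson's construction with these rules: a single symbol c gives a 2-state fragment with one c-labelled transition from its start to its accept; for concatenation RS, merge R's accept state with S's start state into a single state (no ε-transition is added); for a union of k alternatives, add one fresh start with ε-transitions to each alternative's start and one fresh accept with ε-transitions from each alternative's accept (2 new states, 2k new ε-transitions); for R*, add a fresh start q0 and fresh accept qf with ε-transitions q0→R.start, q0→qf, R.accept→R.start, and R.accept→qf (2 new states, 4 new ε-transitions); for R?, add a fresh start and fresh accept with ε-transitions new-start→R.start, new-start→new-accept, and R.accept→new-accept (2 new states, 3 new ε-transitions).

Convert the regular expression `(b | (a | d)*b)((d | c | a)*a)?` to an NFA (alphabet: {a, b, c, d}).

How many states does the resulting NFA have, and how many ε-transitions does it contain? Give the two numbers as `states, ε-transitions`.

25, 25

By structural recursion:
Each of the 8 symbol leaves contributes 2 states and 0 ε-transitions.
  a | d → 6 states, 4 ε-transitions
  (a | d)* → 8 states, 8 ε-transitions
  (a | d)*b → 9 states, 8 ε-transitions
  b | (a | d)*b → 13 states, 12 ε-transitions
  d | c | a → 8 states, 6 ε-transitions
  (d | c | a)* → 10 states, 10 ε-transitions
  (d | c | a)*a → 11 states, 10 ε-transitions
  ((d | c | a)*a)? → 13 states, 13 ε-transitions
  (b | (a | d)*b)((d | c | a)*a)? → 25 states, 25 ε-transitions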